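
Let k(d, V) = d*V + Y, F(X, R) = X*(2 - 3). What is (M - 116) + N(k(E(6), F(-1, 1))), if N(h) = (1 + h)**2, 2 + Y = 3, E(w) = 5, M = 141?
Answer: 74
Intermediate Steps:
F(X, R) = -X (F(X, R) = X*(-1) = -X)
Y = 1 (Y = -2 + 3 = 1)
k(d, V) = 1 + V*d (k(d, V) = d*V + 1 = V*d + 1 = 1 + V*d)
(M - 116) + N(k(E(6), F(-1, 1))) = (141 - 116) + (1 + (1 - 1*(-1)*5))**2 = 25 + (1 + (1 + 1*5))**2 = 25 + (1 + (1 + 5))**2 = 25 + (1 + 6)**2 = 25 + 7**2 = 25 + 49 = 74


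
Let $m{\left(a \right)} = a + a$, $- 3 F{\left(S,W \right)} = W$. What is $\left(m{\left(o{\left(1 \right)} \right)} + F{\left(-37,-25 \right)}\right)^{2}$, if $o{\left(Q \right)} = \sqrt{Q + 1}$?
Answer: $\frac{697}{9} + \frac{100 \sqrt{2}}{3} \approx 124.58$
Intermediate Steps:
$F{\left(S,W \right)} = - \frac{W}{3}$
$o{\left(Q \right)} = \sqrt{1 + Q}$
$m{\left(a \right)} = 2 a$
$\left(m{\left(o{\left(1 \right)} \right)} + F{\left(-37,-25 \right)}\right)^{2} = \left(2 \sqrt{1 + 1} - - \frac{25}{3}\right)^{2} = \left(2 \sqrt{2} + \frac{25}{3}\right)^{2} = \left(\frac{25}{3} + 2 \sqrt{2}\right)^{2}$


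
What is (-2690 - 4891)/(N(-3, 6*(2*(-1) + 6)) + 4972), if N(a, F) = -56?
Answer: -7581/4916 ≈ -1.5421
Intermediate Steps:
(-2690 - 4891)/(N(-3, 6*(2*(-1) + 6)) + 4972) = (-2690 - 4891)/(-56 + 4972) = -7581/4916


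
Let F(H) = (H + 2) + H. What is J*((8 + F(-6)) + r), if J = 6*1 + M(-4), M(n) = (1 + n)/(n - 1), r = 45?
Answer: 1419/5 ≈ 283.80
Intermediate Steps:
F(H) = 2 + 2*H (F(H) = (2 + H) + H = 2 + 2*H)
M(n) = (1 + n)/(-1 + n)
J = 33/5 (J = 6*1 + (1 - 4)/(-1 - 4) = 6 - 3/(-5) = 6 - ⅕*(-3) = 6 + ⅗ = 33/5 ≈ 6.6000)
J*((8 + F(-6)) + r) = 33*((8 + (2 + 2*(-6))) + 45)/5 = 33*((8 + (2 - 12)) + 45)/5 = 33*((8 - 10) + 45)/5 = 33*(-2 + 45)/5 = (33/5)*43 = 1419/5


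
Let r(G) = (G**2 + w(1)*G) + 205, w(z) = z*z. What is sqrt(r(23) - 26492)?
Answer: I*sqrt(25735) ≈ 160.42*I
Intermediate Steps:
w(z) = z**2
r(G) = 205 + G + G**2 (r(G) = (G**2 + 1**2*G) + 205 = (G**2 + 1*G) + 205 = (G**2 + G) + 205 = (G + G**2) + 205 = 205 + G + G**2)
sqrt(r(23) - 26492) = sqrt((205 + 23 + 23**2) - 26492) = sqrt((205 + 23 + 529) - 26492) = sqrt(757 - 26492) = sqrt(-25735) = I*sqrt(25735)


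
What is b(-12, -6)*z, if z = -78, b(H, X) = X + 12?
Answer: -468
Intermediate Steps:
b(H, X) = 12 + X
b(-12, -6)*z = (12 - 6)*(-78) = 6*(-78) = -468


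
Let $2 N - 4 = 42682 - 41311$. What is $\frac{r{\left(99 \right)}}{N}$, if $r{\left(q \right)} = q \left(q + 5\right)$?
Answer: $\frac{1872}{125} \approx 14.976$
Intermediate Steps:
$N = \frac{1375}{2}$ ($N = 2 + \frac{42682 - 41311}{2} = 2 + \frac{1}{2} \cdot 1371 = 2 + \frac{1371}{2} = \frac{1375}{2} \approx 687.5$)
$r{\left(q \right)} = q \left(5 + q\right)$
$\frac{r{\left(99 \right)}}{N} = \frac{99 \left(5 + 99\right)}{\frac{1375}{2}} = 99 \cdot 104 \cdot \frac{2}{1375} = 10296 \cdot \frac{2}{1375} = \frac{1872}{125}$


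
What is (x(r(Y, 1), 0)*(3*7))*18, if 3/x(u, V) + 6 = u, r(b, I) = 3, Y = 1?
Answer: -378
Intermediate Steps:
x(u, V) = 3/(-6 + u)
(x(r(Y, 1), 0)*(3*7))*18 = ((3/(-6 + 3))*(3*7))*18 = ((3/(-3))*21)*18 = ((3*(-1/3))*21)*18 = -1*21*18 = -21*18 = -378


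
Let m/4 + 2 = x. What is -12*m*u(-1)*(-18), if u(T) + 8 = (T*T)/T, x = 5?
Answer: -23328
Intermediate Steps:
u(T) = -8 + T (u(T) = -8 + (T*T)/T = -8 + T**2/T = -8 + T)
m = 12 (m = -8 + 4*5 = -8 + 20 = 12)
-12*m*u(-1)*(-18) = -144*(-8 - 1)*(-18) = -144*(-9)*(-18) = -12*(-108)*(-18) = 1296*(-18) = -23328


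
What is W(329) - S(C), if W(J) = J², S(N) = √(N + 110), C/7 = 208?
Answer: 108241 - 3*√174 ≈ 1.0820e+5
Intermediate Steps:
C = 1456 (C = 7*208 = 1456)
S(N) = √(110 + N)
W(329) - S(C) = 329² - √(110 + 1456) = 108241 - √1566 = 108241 - 3*√174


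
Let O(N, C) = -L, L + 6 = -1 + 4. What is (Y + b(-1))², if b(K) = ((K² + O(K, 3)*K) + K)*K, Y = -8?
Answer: 25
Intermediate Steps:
L = -3 (L = -6 + (-1 + 4) = -6 + 3 = -3)
O(N, C) = 3 (O(N, C) = -1*(-3) = 3)
b(K) = K*(K² + 4*K) (b(K) = ((K² + 3*K) + K)*K = (K² + 4*K)*K = K*(K² + 4*K))
(Y + b(-1))² = (-8 + (-1)²*(4 - 1))² = (-8 + 1*3)² = (-8 + 3)² = (-5)² = 25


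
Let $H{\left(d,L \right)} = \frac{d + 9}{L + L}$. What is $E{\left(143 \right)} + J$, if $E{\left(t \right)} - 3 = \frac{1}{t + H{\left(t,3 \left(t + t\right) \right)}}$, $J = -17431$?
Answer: $- \frac{1069817351}{61385} \approx -17428.0$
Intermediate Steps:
$H{\left(d,L \right)} = \frac{9 + d}{2 L}$
$E{\left(t \right)} = 3 + \frac{1}{t + \frac{9 + t}{12 t}}$ ($E{\left(t \right)} = 3 + \frac{1}{t + \frac{9 + t}{2 \cdot 3 \left(t + t\right)}} = 3 + \frac{1}{t + \frac{9 + t}{2 \cdot 3 \cdot 2 t}} = 3 + \frac{1}{t + \frac{9 + t}{2 \cdot 6 t}} = 3 + \frac{1}{t + \frac{\frac{1}{6 t} \left(9 + t\right)}{2}} = 3 + \frac{1}{t + \frac{9 + t}{12 t}}$)
$E{\left(143 \right)} + J = \frac{3 \left(9 + 5 \cdot 143 + 12 \cdot 143^{2}\right)}{9 + 143 + 12 \cdot 143^{2}} - 17431 = \frac{3 \left(9 + 715 + 12 \cdot 20449\right)}{9 + 143 + 12 \cdot 20449} - 17431 = \frac{3 \left(9 + 715 + 245388\right)}{9 + 143 + 245388} - 17431 = 3 \cdot \frac{1}{245540} \cdot 246112 - 17431 = \frac{184584}{61385} - 17431 = - \frac{1069817351}{61385}$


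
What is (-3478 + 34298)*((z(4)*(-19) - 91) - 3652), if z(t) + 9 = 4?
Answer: -112431360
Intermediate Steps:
z(t) = -5 (z(t) = -9 + 4 = -5)
(-3478 + 34298)*((z(4)*(-19) - 91) - 3652) = (-3478 + 34298)*((-5*(-19) - 91) - 3652) = 30820*((95 - 91) - 3652) = 30820*(4 - 3652) = 30820*(-3648) = -112431360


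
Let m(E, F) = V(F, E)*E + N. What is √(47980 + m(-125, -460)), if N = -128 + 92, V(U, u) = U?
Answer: 6*√2929 ≈ 324.72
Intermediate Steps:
N = -36
m(E, F) = -36 + E*F (m(E, F) = F*E - 36 = E*F - 36 = -36 + E*F)
√(47980 + m(-125, -460)) = √(47980 + (-36 - 125*(-460))) = √(47980 + (-36 + 57500)) = √(47980 + 57464) = √105444 = 6*√2929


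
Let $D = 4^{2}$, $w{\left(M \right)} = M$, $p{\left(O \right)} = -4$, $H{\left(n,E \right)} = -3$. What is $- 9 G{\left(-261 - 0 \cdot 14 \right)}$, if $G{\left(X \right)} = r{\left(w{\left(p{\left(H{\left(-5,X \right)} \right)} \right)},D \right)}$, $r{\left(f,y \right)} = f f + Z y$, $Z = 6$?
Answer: $-1008$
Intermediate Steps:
$D = 16$
$r{\left(f,y \right)} = f^{2} + 6 y$ ($r{\left(f,y \right)} = f f + 6 y = f^{2} + 6 y$)
$G{\left(X \right)} = 112$ ($G{\left(X \right)} = \left(-4\right)^{2} + 6 \cdot 16 = 16 + 96 = 112$)
$- 9 G{\left(-261 - 0 \cdot 14 \right)} = \left(-9\right) 112 = -1008$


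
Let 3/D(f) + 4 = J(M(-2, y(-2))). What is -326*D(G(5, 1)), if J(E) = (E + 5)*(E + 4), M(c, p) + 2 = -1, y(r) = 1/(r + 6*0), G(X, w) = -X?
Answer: 489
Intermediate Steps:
y(r) = 1/r (y(r) = 1/(r + 0) = 1/r)
M(c, p) = -3 (M(c, p) = -2 - 1 = -3)
J(E) = (4 + E)*(5 + E) (J(E) = (5 + E)*(4 + E) = (4 + E)*(5 + E))
D(f) = -3/2 (D(f) = 3/(-4 + (20 + (-3)² + 9*(-3))) = 3/(-4 + (20 + 9 - 27)) = 3/(-4 + 2) = 3/(-2) = 3*(-½) = -3/2)
-326*D(G(5, 1)) = -326*(-3/2) = 489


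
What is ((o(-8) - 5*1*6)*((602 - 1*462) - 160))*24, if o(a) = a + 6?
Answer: 15360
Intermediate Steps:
o(a) = 6 + a
((o(-8) - 5*1*6)*((602 - 1*462) - 160))*24 = (((6 - 8) - 5*1*6)*((602 - 1*462) - 160))*24 = ((-2 - 5*6)*((602 - 462) - 160))*24 = ((-2 - 30)*(140 - 160))*24 = -32*(-20)*24 = 640*24 = 15360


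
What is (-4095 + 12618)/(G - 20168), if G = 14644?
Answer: -8523/5524 ≈ -1.5429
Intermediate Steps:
(-4095 + 12618)/(G - 20168) = (-4095 + 12618)/(14644 - 20168) = 8523/(-5524) = 8523*(-1/5524) = -8523/5524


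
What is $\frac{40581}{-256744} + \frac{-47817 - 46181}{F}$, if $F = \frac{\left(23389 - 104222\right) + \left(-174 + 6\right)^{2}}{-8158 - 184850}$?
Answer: $- \frac{4657945747121925}{13507045096} \approx -3.4485 \cdot 10^{5}$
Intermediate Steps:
$F = \frac{52609}{193008}$ ($F = \frac{-80833 + \left(-168\right)^{2}}{-193008} = \left(-80833 + 28224\right) \left(- \frac{1}{193008}\right) = \left(-52609\right) \left(- \frac{1}{193008}\right) = \frac{52609}{193008} \approx 0.27257$)
$\frac{40581}{-256744} + \frac{-47817 - 46181}{F} = \frac{40581}{-256744} + \frac{-47817 - 46181}{\frac{52609}{193008}} = 40581 \left(- \frac{1}{256744}\right) - \frac{18142365984}{52609} = - \frac{40581}{256744} - \frac{18142365984}{52609} = - \frac{4657945747121925}{13507045096}$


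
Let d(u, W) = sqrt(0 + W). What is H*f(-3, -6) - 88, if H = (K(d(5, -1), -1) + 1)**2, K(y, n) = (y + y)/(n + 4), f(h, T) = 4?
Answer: -772/9 + 16*I/3 ≈ -85.778 + 5.3333*I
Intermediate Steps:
d(u, W) = sqrt(W)
K(y, n) = 2*y/(4 + n) (K(y, n) = (2*y)/(4 + n) = 2*y/(4 + n))
H = (1 + 2*I/3)**2 (H = (2*sqrt(-1)/(4 - 1) + 1)**2 = (2*I/3 + 1)**2 = (1 + 2*I/3)**2 ≈ 0.55556 + 1.3333*I)
H*f(-3, -6) - 88 = (5/9 + 4*I/3)*4 - 88 = (20/9 + 16*I/3) - 88 = -772/9 + 16*I/3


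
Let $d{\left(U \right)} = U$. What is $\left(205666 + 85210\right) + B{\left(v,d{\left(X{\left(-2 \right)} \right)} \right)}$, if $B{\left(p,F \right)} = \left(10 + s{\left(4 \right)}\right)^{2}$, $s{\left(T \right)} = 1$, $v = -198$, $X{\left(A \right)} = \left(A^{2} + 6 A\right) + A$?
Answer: $290997$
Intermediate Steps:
$X{\left(A \right)} = A^{2} + 7 A$
$B{\left(p,F \right)} = 121$ ($B{\left(p,F \right)} = \left(10 + 1\right)^{2} = 11^{2} = 121$)
$\left(205666 + 85210\right) + B{\left(v,d{\left(X{\left(-2 \right)} \right)} \right)} = \left(205666 + 85210\right) + 121 = 290876 + 121 = 290997$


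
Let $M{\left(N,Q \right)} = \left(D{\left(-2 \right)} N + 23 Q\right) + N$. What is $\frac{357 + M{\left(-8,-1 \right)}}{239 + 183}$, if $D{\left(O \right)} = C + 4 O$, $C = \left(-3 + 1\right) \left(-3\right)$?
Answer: $\frac{171}{211} \approx 0.81043$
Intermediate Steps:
$C = 6$ ($C = \left(-2\right) \left(-3\right) = 6$)
$D{\left(O \right)} = 6 + 4 O$
$M{\left(N,Q \right)} = - N + 23 Q$ ($M{\left(N,Q \right)} = \left(\left(6 + 4 \left(-2\right)\right) N + 23 Q\right) + N = \left(\left(6 - 8\right) N + 23 Q\right) + N = \left(- 2 N + 23 Q\right) + N = - N + 23 Q$)
$\frac{357 + M{\left(-8,-1 \right)}}{239 + 183} = \frac{357 + \left(\left(-1\right) \left(-8\right) + 23 \left(-1\right)\right)}{239 + 183} = \frac{357 + \left(8 - 23\right)}{422} = \left(357 - 15\right) \frac{1}{422} = 342 \cdot \frac{1}{422} = \frac{171}{211}$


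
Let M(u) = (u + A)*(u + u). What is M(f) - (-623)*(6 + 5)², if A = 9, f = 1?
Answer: 75403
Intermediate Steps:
M(u) = 2*u*(9 + u) (M(u) = (u + 9)*(u + u) = (9 + u)*(2*u) = 2*u*(9 + u))
M(f) - (-623)*(6 + 5)² = 2*1*(9 + 1) - (-623)*(6 + 5)² = 2*1*10 - (-623)*11² = 20 - (-623)*121 = 20 - 89*(-847) = 20 + 75383 = 75403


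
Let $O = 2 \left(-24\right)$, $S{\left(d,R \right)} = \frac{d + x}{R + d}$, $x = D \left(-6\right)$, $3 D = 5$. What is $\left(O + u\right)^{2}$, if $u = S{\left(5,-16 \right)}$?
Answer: $\frac{273529}{121} \approx 2260.6$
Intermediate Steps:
$D = \frac{5}{3}$ ($D = \frac{1}{3} \cdot 5 = \frac{5}{3} \approx 1.6667$)
$x = -10$ ($x = \frac{5}{3} \left(-6\right) = -10$)
$S{\left(d,R \right)} = \frac{-10 + d}{R + d}$ ($S{\left(d,R \right)} = \frac{d - 10}{R + d} = \frac{-10 + d}{R + d}$)
$O = -48$
$u = \frac{5}{11}$ ($u = \frac{-10 + 5}{-16 + 5} = \frac{1}{-11} \left(-5\right) = \left(- \frac{1}{11}\right) \left(-5\right) = \frac{5}{11} \approx 0.45455$)
$\left(O + u\right)^{2} = \left(-48 + \frac{5}{11}\right)^{2} = \left(- \frac{523}{11}\right)^{2} = \frac{273529}{121}$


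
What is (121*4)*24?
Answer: 11616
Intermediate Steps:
(121*4)*24 = 484*24 = 11616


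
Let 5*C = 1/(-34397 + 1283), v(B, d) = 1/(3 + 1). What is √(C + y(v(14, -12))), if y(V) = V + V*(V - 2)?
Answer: I*√20560730955/331140 ≈ 0.43302*I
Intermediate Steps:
v(B, d) = ¼ (v(B, d) = 1/4 = ¼)
C = -1/165570 (C = 1/(5*(-34397 + 1283)) = (⅕)/(-33114) = (⅕)*(-1/33114) = -1/165570 ≈ -6.0397e-6)
y(V) = V + V*(-2 + V)
√(C + y(v(14, -12))) = √(-1/165570 + (-1 + ¼)/4) = √(-1/165570 + (¼)*(-¾)) = √(-1/165570 - 3/16) = √(-248363/1324560) = I*√20560730955/331140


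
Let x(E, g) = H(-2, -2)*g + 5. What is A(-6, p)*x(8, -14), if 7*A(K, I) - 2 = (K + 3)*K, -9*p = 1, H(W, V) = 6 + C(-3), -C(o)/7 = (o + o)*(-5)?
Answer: 57220/7 ≈ 8174.3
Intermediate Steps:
C(o) = 70*o (C(o) = -7*(o + o)*(-5) = -7*2*o*(-5) = -(-70)*o = 70*o)
H(W, V) = -204 (H(W, V) = 6 + 70*(-3) = 6 - 210 = -204)
p = -1/9 (p = -1/9*1 = -1/9 ≈ -0.11111)
A(K, I) = 2/7 + K*(3 + K)/7 (A(K, I) = 2/7 + ((K + 3)*K)/7 = 2/7 + ((3 + K)*K)/7 = 2/7 + (K*(3 + K))/7 = 2/7 + K*(3 + K)/7)
x(E, g) = 5 - 204*g (x(E, g) = -204*g + 5 = 5 - 204*g)
A(-6, p)*x(8, -14) = (2/7 + (1/7)*(-6)**2 + (3/7)*(-6))*(5 - 204*(-14)) = (2/7 + (1/7)*36 - 18/7)*(5 + 2856) = (2/7 + 36/7 - 18/7)*2861 = (20/7)*2861 = 57220/7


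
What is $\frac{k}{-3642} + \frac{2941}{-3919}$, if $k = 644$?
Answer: $- \frac{6617479}{7136499} \approx -0.92727$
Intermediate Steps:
$\frac{k}{-3642} + \frac{2941}{-3919} = \frac{644}{-3642} + \frac{2941}{-3919} = 644 \left(- \frac{1}{3642}\right) + 2941 \left(- \frac{1}{3919}\right) = - \frac{322}{1821} - \frac{2941}{3919} = - \frac{6617479}{7136499}$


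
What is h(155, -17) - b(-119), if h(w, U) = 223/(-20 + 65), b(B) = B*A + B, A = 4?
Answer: 26998/45 ≈ 599.96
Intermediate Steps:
b(B) = 5*B (b(B) = B*4 + B = 4*B + B = 5*B)
h(w, U) = 223/45
h(155, -17) - b(-119) = 223/45 - 5*(-119) = 223/45 - 1*(-595) = 223/45 + 595 = 26998/45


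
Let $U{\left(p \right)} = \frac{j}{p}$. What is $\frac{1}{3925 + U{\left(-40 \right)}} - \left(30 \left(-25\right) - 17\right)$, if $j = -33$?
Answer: $\frac{120444351}{157033} \approx 767.0$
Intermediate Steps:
$U{\left(p \right)} = - \frac{33}{p}$
$\frac{1}{3925 + U{\left(-40 \right)}} - \left(30 \left(-25\right) - 17\right) = \frac{1}{3925 - \frac{33}{-40}} - \left(30 \left(-25\right) - 17\right) = \frac{1}{3925 - - \frac{33}{40}} - \left(-750 - 17\right) = \frac{1}{3925 + \frac{33}{40}} - -767 = \frac{1}{\frac{157033}{40}} + 767 = \frac{40}{157033} + 767 = \frac{120444351}{157033}$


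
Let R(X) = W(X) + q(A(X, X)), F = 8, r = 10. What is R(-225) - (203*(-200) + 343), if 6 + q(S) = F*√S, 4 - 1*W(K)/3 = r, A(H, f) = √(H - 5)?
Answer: 40233 + 8*(-230)^(¼) ≈ 40255.0 + 22.03*I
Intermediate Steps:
A(H, f) = √(-5 + H)
W(K) = -18 (W(K) = 12 - 3*10 = 12 - 30 = -18)
q(S) = -6 + 8*√S
R(X) = -24 + 8*(-5 + X)^(¼) (R(X) = -18 + (-6 + 8*√(√(-5 + X))) = -18 + (-6 + 8*(-5 + X)^(¼)) = -24 + 8*(-5 + X)^(¼))
R(-225) - (203*(-200) + 343) = (-24 + 8*(-5 - 225)^(¼)) - (203*(-200) + 343) = (-24 + 8*(-230)^(¼)) - (-40600 + 343) = (-24 + 8*(-230)^(¼)) - 1*(-40257) = (-24 + 8*(-230)^(¼)) + 40257 = 40233 + 8*(-230)^(¼)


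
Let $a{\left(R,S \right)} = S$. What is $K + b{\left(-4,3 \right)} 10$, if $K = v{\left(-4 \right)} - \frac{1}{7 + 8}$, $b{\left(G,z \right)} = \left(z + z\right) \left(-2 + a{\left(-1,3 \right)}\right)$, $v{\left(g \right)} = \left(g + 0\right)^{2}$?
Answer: $\frac{1139}{15} \approx 75.933$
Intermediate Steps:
$v{\left(g \right)} = g^{2}$
$b{\left(G,z \right)} = 2 z$ ($b{\left(G,z \right)} = \left(z + z\right) \left(-2 + 3\right) = 2 z 1 = 2 z$)
$K = \frac{239}{15}$ ($K = \left(-4\right)^{2} - \frac{1}{7 + 8} = 16 - \frac{1}{15} = \frac{239}{15} \approx 15.933$)
$K + b{\left(-4,3 \right)} 10 = \frac{239}{15} + 2 \cdot 3 \cdot 10 = \frac{239}{15} + 6 \cdot 10 = \frac{239}{15} + 60 = \frac{1139}{15}$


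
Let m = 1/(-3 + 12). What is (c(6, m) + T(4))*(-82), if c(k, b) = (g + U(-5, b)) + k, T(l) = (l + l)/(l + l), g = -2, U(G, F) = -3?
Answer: -164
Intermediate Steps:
T(l) = 1 (T(l) = (2*l)/((2*l)) = (2*l)*(1/(2*l)) = 1)
m = 1/9 ≈ 0.11111
c(k, b) = -5 + k (c(k, b) = (-2 - 3) + k = -5 + k)
(c(6, m) + T(4))*(-82) = ((-5 + 6) + 1)*(-82) = (1 + 1)*(-82) = 2*(-82) = -164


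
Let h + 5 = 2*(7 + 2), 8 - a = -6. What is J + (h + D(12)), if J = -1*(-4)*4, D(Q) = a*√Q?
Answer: 29 + 28*√3 ≈ 77.497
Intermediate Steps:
a = 14 (a = 8 - 1*(-6) = 8 + 6 = 14)
D(Q) = 14*√Q
h = 13 (h = -5 + 2*(7 + 2) = -5 + 2*9 = -5 + 18 = 13)
J = 16 (J = 4*4 = 16)
J + (h + D(12)) = 16 + (13 + 14*√12) = 16 + (13 + 14*(2*√3)) = 16 + (13 + 28*√3) = 29 + 28*√3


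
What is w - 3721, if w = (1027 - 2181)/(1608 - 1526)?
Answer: -153138/41 ≈ -3735.1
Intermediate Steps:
w = -577/41 (w = -1154/82 = -1154*1/82 = -577/41 ≈ -14.073)
w - 3721 = -577/41 - 3721 = -153138/41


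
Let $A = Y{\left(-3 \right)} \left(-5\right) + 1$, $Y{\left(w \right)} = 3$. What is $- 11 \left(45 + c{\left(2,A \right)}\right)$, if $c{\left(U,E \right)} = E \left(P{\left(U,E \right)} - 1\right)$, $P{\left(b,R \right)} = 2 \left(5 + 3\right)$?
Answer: $1815$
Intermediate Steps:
$P{\left(b,R \right)} = 16$ ($P{\left(b,R \right)} = 2 \cdot 8 = 16$)
$A = -14$ ($A = 3 \left(-5\right) + 1 = -15 + 1 = -14$)
$c{\left(U,E \right)} = 15 E$ ($c{\left(U,E \right)} = E \left(16 - 1\right) = E 15 = 15 E$)
$- 11 \left(45 + c{\left(2,A \right)}\right) = - 11 \left(45 + 15 \left(-14\right)\right) = - 11 \left(45 - 210\right) = \left(-11\right) \left(-165\right) = 1815$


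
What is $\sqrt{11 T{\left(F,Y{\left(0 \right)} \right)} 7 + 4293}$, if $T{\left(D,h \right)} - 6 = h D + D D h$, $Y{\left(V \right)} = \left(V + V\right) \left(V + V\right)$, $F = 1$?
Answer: $\sqrt{4755} \approx 68.957$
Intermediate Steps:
$Y{\left(V \right)} = 4 V^{2}$ ($Y{\left(V \right)} = 2 V 2 V = 4 V^{2}$)
$T{\left(D,h \right)} = 6 + D h + h D^{2}$ ($T{\left(D,h \right)} = 6 + \left(h D + D D h\right) = 6 + \left(D h + D^{2} h\right) = 6 + \left(D h + h D^{2}\right) = 6 + D h + h D^{2}$)
$\sqrt{11 T{\left(F,Y{\left(0 \right)} \right)} 7 + 4293} = \sqrt{11 \left(6 + 1 \cdot 4 \cdot 0^{2} + 4 \cdot 0^{2} \cdot 1^{2}\right) 7 + 4293} = \sqrt{11 \left(6 + 1 \cdot 4 \cdot 0 + 4 \cdot 0 \cdot 1\right) 7 + 4293} = \sqrt{11 \left(6 + 1 \cdot 0 + 0 \cdot 1\right) 7 + 4293} = \sqrt{11 \left(6 + 0 + 0\right) 7 + 4293} = \sqrt{11 \cdot 6 \cdot 7 + 4293} = \sqrt{66 \cdot 7 + 4293} = \sqrt{462 + 4293} = \sqrt{4755}$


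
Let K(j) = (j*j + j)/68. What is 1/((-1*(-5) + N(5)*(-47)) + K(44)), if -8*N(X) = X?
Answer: 136/8635 ≈ 0.015750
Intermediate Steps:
N(X) = -X/8
K(j) = j/68 + j²/68 (K(j) = (j² + j)*(1/68) = (j + j²)*(1/68) = j/68 + j²/68)
1/((-1*(-5) + N(5)*(-47)) + K(44)) = 1/((-1*(-5) - ⅛*5*(-47)) + (1/68)*44*(1 + 44)) = 1/((5 - 5/8*(-47)) + (1/68)*44*45) = 1/((5 + 235/8) + 495/17) = 1/(275/8 + 495/17) = 1/(8635/136) = 136/8635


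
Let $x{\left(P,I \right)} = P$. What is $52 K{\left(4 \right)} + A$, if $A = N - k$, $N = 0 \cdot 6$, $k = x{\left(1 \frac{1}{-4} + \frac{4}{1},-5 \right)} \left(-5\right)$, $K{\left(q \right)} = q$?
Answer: $\frac{907}{4} \approx 226.75$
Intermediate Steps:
$k = - \frac{75}{4}$ ($k = \left(1 \frac{1}{-4} + \frac{4}{1}\right) \left(-5\right) = \left(1 \left(- \frac{1}{4}\right) + 4 \cdot 1\right) \left(-5\right) = \left(- \frac{1}{4} + 4\right) \left(-5\right) = \frac{15}{4} \left(-5\right) = - \frac{75}{4} \approx -18.75$)
$N = 0$
$A = \frac{75}{4}$ ($A = 0 - - \frac{75}{4} = 0 + \frac{75}{4} = \frac{75}{4} \approx 18.75$)
$52 K{\left(4 \right)} + A = 52 \cdot 4 + \frac{75}{4} = 208 + \frac{75}{4} = \frac{907}{4}$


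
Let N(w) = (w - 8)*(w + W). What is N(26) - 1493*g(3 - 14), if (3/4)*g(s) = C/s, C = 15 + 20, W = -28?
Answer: 207832/33 ≈ 6297.9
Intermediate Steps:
C = 35
N(w) = (-28 + w)*(-8 + w) (N(w) = (w - 8)*(w - 28) = (-8 + w)*(-28 + w) = (-28 + w)*(-8 + w))
g(s) = 140/(3*s) (g(s) = 4*(35/s)/3 = 140/(3*s))
N(26) - 1493*g(3 - 14) = (224 + 26**2 - 36*26) - 209020/(3*(3 - 14)) = (224 + 676 - 936) - 209020/(3*(-11)) = -36 - 209020*(-1)/(3*11) = -36 - 1493*(-140/33) = -36 + 209020/33 = 207832/33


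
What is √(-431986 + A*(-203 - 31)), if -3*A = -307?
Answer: 2*I*√113983 ≈ 675.23*I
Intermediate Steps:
A = 307/3 (A = -⅓*(-307) = 307/3 ≈ 102.33)
√(-431986 + A*(-203 - 31)) = √(-431986 + 307*(-203 - 31)/3) = √(-431986 + (307/3)*(-234)) = √(-431986 - 23946) = √(-455932) = 2*I*√113983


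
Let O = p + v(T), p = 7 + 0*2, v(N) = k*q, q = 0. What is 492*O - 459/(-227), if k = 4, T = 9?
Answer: 782247/227 ≈ 3446.0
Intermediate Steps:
v(N) = 0 (v(N) = 4*0 = 0)
p = 7 (p = 7 + 0 = 7)
O = 7 (O = 7 + 0 = 7)
492*O - 459/(-227) = 492*7 - 459/(-227) = 3444 - 459*(-1/227) = 3444 + 459/227 = 782247/227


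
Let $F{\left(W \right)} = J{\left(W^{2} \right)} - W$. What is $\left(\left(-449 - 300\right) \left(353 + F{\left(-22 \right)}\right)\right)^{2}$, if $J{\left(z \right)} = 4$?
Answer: $80582744641$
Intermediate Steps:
$F{\left(W \right)} = 4 - W$
$\left(\left(-449 - 300\right) \left(353 + F{\left(-22 \right)}\right)\right)^{2} = \left(\left(-449 - 300\right) \left(353 + \left(4 - -22\right)\right)\right)^{2} = \left(- 749 \left(353 + \left(4 + 22\right)\right)\right)^{2} = \left(- 749 \left(353 + 26\right)\right)^{2} = \left(\left(-749\right) 379\right)^{2} = \left(-283871\right)^{2} = 80582744641$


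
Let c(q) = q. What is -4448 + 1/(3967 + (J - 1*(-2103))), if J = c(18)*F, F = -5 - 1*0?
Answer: -26599039/5980 ≈ -4448.0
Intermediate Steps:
F = -5 (F = -5 + 0 = -5)
J = -90 (J = 18*(-5) = -90)
-4448 + 1/(3967 + (J - 1*(-2103))) = -4448 + 1/(3967 + (-90 - 1*(-2103))) = -4448 + 1/(3967 + (-90 + 2103)) = -4448 + 1/(3967 + 2013) = -4448 + 1/5980 = -26599039/5980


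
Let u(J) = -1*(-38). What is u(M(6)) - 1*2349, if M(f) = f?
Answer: -2311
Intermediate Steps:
u(J) = 38
u(M(6)) - 1*2349 = 38 - 1*2349 = 38 - 2349 = -2311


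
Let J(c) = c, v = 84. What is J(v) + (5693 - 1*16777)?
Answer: -11000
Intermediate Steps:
J(v) + (5693 - 1*16777) = 84 + (5693 - 1*16777) = 84 + (5693 - 16777) = 84 - 11084 = -11000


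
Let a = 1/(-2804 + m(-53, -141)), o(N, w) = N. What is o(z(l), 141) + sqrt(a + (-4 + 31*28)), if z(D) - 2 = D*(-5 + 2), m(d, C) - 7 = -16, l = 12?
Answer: -34 + sqrt(6836802403)/2813 ≈ -4.6061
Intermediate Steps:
m(d, C) = -9 (m(d, C) = 7 - 16 = -9)
z(D) = 2 - 3*D (z(D) = 2 + D*(-5 + 2) = 2 + D*(-3) = 2 - 3*D)
a = -1/2813 (a = 1/(-2804 - 9) = 1/(-2813) = -1/2813 ≈ -0.00035549)
o(z(l), 141) + sqrt(a + (-4 + 31*28)) = (2 - 3*12) + sqrt(-1/2813 + (-4 + 31*28)) = (2 - 36) + sqrt(-1/2813 + (-4 + 868)) = -34 + sqrt(-1/2813 + 864) = -34 + sqrt(2430431/2813) = -34 + sqrt(6836802403)/2813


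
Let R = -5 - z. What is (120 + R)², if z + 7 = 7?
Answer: 13225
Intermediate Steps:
z = 0 (z = -7 + 7 = 0)
R = -5 (R = -5 - 1*0 = -5 + 0 = -5)
(120 + R)² = (120 - 5)² = 115² = 13225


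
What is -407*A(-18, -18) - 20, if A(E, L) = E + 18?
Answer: -20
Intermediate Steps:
A(E, L) = 18 + E
-407*A(-18, -18) - 20 = -407*(18 - 18) - 20 = -407*0 - 20 = 0 - 20 = -20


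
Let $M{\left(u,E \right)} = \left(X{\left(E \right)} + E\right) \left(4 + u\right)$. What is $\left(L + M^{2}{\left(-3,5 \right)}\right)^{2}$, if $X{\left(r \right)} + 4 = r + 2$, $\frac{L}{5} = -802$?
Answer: $15570916$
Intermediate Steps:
$L = -4010$ ($L = 5 \left(-802\right) = -4010$)
$X{\left(r \right)} = -2 + r$ ($X{\left(r \right)} = -4 + \left(r + 2\right) = -4 + \left(2 + r\right) = -2 + r$)
$M{\left(u,E \right)} = \left(-2 + 2 E\right) \left(4 + u\right)$ ($M{\left(u,E \right)} = \left(\left(-2 + E\right) + E\right) \left(4 + u\right) = \left(-2 + 2 E\right) \left(4 + u\right)$)
$\left(L + M^{2}{\left(-3,5 \right)}\right)^{2} = \left(-4010 + \left(-8 - -6 + 8 \cdot 5 + 2 \cdot 5 \left(-3\right)\right)^{2}\right)^{2} = \left(-4010 + \left(-8 + 6 + 40 - 30\right)^{2}\right)^{2} = \left(-4010 + 8^{2}\right)^{2} = \left(-4010 + 64\right)^{2} = \left(-3946\right)^{2} = 15570916$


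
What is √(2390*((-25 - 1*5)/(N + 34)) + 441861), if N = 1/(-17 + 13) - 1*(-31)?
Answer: 3*√3285132949/259 ≈ 663.89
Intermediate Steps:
N = 123/4 (N = 1/(-4) + 31 = -¼ + 31 = 123/4 ≈ 30.750)
√(2390*((-25 - 1*5)/(N + 34)) + 441861) = √(2390*((-25 - 1*5)/(123/4 + 34)) + 441861) = √(2390*((-25 - 5)/(259/4)) + 441861) = √(2390*(-30*4/259) + 441861) = √(2390*(-120/259) + 441861) = √(-286800/259 + 441861) = √(114155199/259) = 3*√3285132949/259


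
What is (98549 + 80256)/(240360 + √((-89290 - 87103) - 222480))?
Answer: 42977569800/57773328473 - 178805*I*√398873/57773328473 ≈ 0.7439 - 0.0019547*I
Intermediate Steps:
(98549 + 80256)/(240360 + √((-89290 - 87103) - 222480)) = 178805/(240360 + √(-176393 - 222480)) = 178805/(240360 + √(-398873)) = 178805/(240360 + I*√398873)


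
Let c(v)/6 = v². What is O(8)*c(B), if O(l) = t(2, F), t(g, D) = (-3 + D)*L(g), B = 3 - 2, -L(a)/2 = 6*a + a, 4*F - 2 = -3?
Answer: 546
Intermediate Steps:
F = -¼ (F = ½ + (¼)*(-3) = ½ - ¾ = -¼ ≈ -0.25000)
L(a) = -14*a (L(a) = -2*(6*a + a) = -14*a)
B = 1
c(v) = 6*v²
t(g, D) = -14*g*(-3 + D) (t(g, D) = (-3 + D)*(-14*g) = -14*g*(-3 + D))
O(l) = 91 (O(l) = 14*2*(3 - 1*(-¼)) = 14*2*(3 + ¼) = 14*2*(13/4) = 91)
O(8)*c(B) = 91*(6*1²) = 91*(6*1) = 91*6 = 546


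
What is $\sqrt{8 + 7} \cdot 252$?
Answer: $252 \sqrt{15} \approx 975.99$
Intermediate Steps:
$\sqrt{8 + 7} \cdot 252 = \sqrt{15} \cdot 252 = 252 \sqrt{15}$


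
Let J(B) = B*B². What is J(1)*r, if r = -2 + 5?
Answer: 3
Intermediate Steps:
J(B) = B³
r = 3
J(1)*r = 1³*3 = 1*3 = 3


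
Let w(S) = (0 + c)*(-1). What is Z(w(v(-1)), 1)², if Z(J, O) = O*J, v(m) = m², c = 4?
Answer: 16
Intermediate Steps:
w(S) = -4 (w(S) = (0 + 4)*(-1) = 4*(-1) = -4)
Z(J, O) = J*O
Z(w(v(-1)), 1)² = (-4*1)² = (-4)² = 16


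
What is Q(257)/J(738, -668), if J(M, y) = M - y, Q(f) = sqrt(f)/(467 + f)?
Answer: sqrt(257)/1017944 ≈ 1.5749e-5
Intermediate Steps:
Q(f) = sqrt(f)/(467 + f)
Q(257)/J(738, -668) = (sqrt(257)/(467 + 257))/(738 - 1*(-668)) = (sqrt(257)/724)/(738 + 668) = (sqrt(257)*(1/724))/1406 = (sqrt(257)/724)*(1/1406) = sqrt(257)/1017944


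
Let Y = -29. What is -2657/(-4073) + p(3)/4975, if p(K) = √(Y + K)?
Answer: 2657/4073 + I*√26/4975 ≈ 0.65234 + 0.0010249*I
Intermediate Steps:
p(K) = √(-29 + K)
-2657/(-4073) + p(3)/4975 = -2657/(-4073) + √(-29 + 3)/4975 = -2657*(-1/4073) + √(-26)*(1/4975) = 2657/4073 + (I*√26)*(1/4975) = 2657/4073 + I*√26/4975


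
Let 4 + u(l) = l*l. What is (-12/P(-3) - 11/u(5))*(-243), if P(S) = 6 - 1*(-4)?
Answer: 14661/35 ≈ 418.89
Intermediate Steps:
u(l) = -4 + l² (u(l) = -4 + l*l = -4 + l²)
P(S) = 10 (P(S) = 6 + 4 = 10)
(-12/P(-3) - 11/u(5))*(-243) = (-12/10 - 11/(-4 + 5²))*(-243) = (-12*⅒ - 11/(-4 + 25))*(-243) = (-6/5 - 11/21)*(-243) = -181/105*(-243) = 14661/35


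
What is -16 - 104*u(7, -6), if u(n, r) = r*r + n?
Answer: -4488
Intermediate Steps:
u(n, r) = n + r**2 (u(n, r) = r**2 + n = n + r**2)
-16 - 104*u(7, -6) = -16 - 104*(7 + (-6)**2) = -16 - 104*(7 + 36) = -16 - 104*43 = -16 - 4472 = -4488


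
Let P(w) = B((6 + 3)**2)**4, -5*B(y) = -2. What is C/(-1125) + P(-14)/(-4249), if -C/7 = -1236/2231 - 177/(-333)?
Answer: -863556709/5918774675625 ≈ -0.00014590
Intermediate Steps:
B(y) = 2/5 (B(y) = -1/5*(-2) = 2/5)
C = 38969/247641 (C = -7*(-1236/2231 - 177/(-333)) = -7*(-1236*1/2231 - 177*(-1/333)) = -7*(-1236/2231 + 59/111) = -7*(-5567/247641) = 38969/247641 ≈ 0.15736)
P(w) = 16/625 (P(w) = (2/5)**4 = 16/625)
C/(-1125) + P(-14)/(-4249) = (38969/247641)/(-1125) + (16/625)/(-4249) = (38969/247641)*(-1/1125) + (16/625)*(-1/4249) = -38969/278596125 - 16/2655625 = -863556709/5918774675625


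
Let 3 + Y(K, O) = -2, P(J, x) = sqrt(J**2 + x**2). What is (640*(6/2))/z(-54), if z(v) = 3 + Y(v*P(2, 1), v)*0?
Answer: 640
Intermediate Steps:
Y(K, O) = -5 (Y(K, O) = -3 - 2 = -5)
z(v) = 3 (z(v) = 3 - 5*0 = 3 + 0 = 3)
(640*(6/2))/z(-54) = (640*(6/2))/3 = (640*(6*(1/2)))*(1/3) = (640*3)*(1/3) = 1920*(1/3) = 640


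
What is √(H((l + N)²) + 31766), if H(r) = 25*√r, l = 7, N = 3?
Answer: 4*√2001 ≈ 178.93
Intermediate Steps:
√(H((l + N)²) + 31766) = √(25*√((7 + 3)²) + 31766) = √(25*√(10²) + 31766) = √(25*√100 + 31766) = √(25*10 + 31766) = √(250 + 31766) = √32016 = 4*√2001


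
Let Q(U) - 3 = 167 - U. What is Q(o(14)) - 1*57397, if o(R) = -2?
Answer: -57225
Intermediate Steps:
Q(U) = 170 - U (Q(U) = 3 + (167 - U) = 170 - U)
Q(o(14)) - 1*57397 = (170 - 1*(-2)) - 1*57397 = (170 + 2) - 57397 = 172 - 57397 = -57225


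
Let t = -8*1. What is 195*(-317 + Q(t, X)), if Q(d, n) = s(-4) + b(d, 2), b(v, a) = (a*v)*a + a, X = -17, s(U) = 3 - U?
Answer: -66300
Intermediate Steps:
t = -8
b(v, a) = a + v*a² (b(v, a) = v*a² + a = a + v*a²)
Q(d, n) = 9 + 4*d (Q(d, n) = (3 - 1*(-4)) + 2*(1 + 2*d) = (3 + 4) + (2 + 4*d) = 7 + (2 + 4*d) = 9 + 4*d)
195*(-317 + Q(t, X)) = 195*(-317 + (9 + 4*(-8))) = 195*(-317 + (9 - 32)) = 195*(-317 - 23) = 195*(-340) = -66300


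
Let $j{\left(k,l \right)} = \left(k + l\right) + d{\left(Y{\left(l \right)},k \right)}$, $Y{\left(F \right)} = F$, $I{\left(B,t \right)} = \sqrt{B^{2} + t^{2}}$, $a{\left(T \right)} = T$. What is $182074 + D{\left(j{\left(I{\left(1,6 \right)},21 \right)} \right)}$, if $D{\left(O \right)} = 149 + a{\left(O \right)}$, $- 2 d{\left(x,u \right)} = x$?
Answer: $\frac{364467}{2} + \sqrt{37} \approx 1.8224 \cdot 10^{5}$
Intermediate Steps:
$d{\left(x,u \right)} = - \frac{x}{2}$
$j{\left(k,l \right)} = k + \frac{l}{2}$ ($j{\left(k,l \right)} = \left(k + l\right) - \frac{l}{2} = k + \frac{l}{2}$)
$D{\left(O \right)} = 149 + O$
$182074 + D{\left(j{\left(I{\left(1,6 \right)},21 \right)} \right)} = 182074 + \left(149 + \left(\sqrt{1^{2} + 6^{2}} + \frac{1}{2} \cdot 21\right)\right) = 182074 + \left(149 + \left(\sqrt{1 + 36} + \frac{21}{2}\right)\right) = 182074 + \left(149 + \left(\sqrt{37} + \frac{21}{2}\right)\right) = 182074 + \left(149 + \left(\frac{21}{2} + \sqrt{37}\right)\right) = 182074 + \left(\frac{319}{2} + \sqrt{37}\right) = \frac{364467}{2} + \sqrt{37}$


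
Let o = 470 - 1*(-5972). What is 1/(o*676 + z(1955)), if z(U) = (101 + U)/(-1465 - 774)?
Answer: 2239/9750377232 ≈ 2.2963e-7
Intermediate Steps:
o = 6442 (o = 470 + 5972 = 6442)
z(U) = -101/2239 - U/2239 (z(U) = (101 + U)/(-2239) = (101 + U)*(-1/2239) = -101/2239 - U/2239)
1/(o*676 + z(1955)) = 1/(6442*676 + (-101/2239 - 1/2239*1955)) = 1/(4354792 + (-101/2239 - 1955/2239)) = 1/(4354792 - 2056/2239) = 1/(9750377232/2239) = 2239/9750377232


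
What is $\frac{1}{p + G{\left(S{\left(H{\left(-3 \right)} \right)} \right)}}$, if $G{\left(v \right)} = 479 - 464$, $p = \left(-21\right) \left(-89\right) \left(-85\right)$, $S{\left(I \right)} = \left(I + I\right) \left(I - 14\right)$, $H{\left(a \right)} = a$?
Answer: $- \frac{1}{158850} \approx -6.2952 \cdot 10^{-6}$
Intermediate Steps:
$S{\left(I \right)} = 2 I \left(-14 + I\right)$
$p = -158865$ ($p = 1869 \left(-85\right) = -158865$)
$G{\left(v \right)} = 15$ ($G{\left(v \right)} = 479 - 464 = 15$)
$\frac{1}{p + G{\left(S{\left(H{\left(-3 \right)} \right)} \right)}} = \frac{1}{-158865 + 15} = \frac{1}{-158850} = - \frac{1}{158850}$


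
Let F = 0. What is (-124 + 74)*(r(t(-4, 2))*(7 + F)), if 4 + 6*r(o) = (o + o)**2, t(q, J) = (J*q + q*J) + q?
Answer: -93100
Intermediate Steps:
t(q, J) = q + 2*J*q (t(q, J) = (J*q + J*q) + q = 2*J*q + q = q + 2*J*q)
r(o) = -2/3 + 2*o**2/3 (r(o) = -2/3 + (o + o)**2/6 = -2/3 + (2*o)**2/6 = -2/3 + (4*o**2)/6 = -2/3 + 2*o**2/3)
(-124 + 74)*(r(t(-4, 2))*(7 + F)) = (-124 + 74)*((-2/3 + 2*(-4*(1 + 2*2))**2/3)*(7 + 0)) = -50*(-2/3 + 2*(-4*(1 + 4))**2/3)*7 = -50*(-2/3 + 2*(-4*5)**2/3)*7 = -50*(-2/3 + (2/3)*(-20)**2)*7 = -50*(-2/3 + (2/3)*400)*7 = -50*(-2/3 + 800/3)*7 = -13300*7 = -50*1862 = -93100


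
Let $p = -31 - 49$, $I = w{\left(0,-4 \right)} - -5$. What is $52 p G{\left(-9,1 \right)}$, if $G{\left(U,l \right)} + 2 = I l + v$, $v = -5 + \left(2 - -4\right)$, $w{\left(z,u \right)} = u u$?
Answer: $-83200$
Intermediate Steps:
$w{\left(z,u \right)} = u^{2}$
$v = 1$ ($v = -5 + \left(2 + 4\right) = -5 + 6 = 1$)
$I = 21$ ($I = \left(-4\right)^{2} - -5 = 16 + 5 = 21$)
$G{\left(U,l \right)} = -1 + 21 l$ ($G{\left(U,l \right)} = -2 + \left(21 l + 1\right) = -2 + \left(1 + 21 l\right) = -1 + 21 l$)
$p = -80$
$52 p G{\left(-9,1 \right)} = 52 \left(-80\right) \left(-1 + 21 \cdot 1\right) = - 4160 \left(-1 + 21\right) = \left(-4160\right) 20 = -83200$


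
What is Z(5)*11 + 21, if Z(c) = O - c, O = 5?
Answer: 21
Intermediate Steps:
Z(c) = 5 - c
Z(5)*11 + 21 = (5 - 1*5)*11 + 21 = (5 - 5)*11 + 21 = 0*11 + 21 = 0 + 21 = 21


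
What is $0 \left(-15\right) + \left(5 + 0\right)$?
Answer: $5$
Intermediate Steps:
$0 \left(-15\right) + \left(5 + 0\right) = 0 + 5 = 5$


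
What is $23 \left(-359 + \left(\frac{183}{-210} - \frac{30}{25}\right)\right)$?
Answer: $- \frac{116265}{14} \approx -8304.6$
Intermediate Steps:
$23 \left(-359 + \left(\frac{183}{-210} - \frac{30}{25}\right)\right) = 23 \left(-359 + \left(183 \left(- \frac{1}{210}\right) - \frac{6}{5}\right)\right) = 23 \left(-359 - \frac{29}{14}\right) = 23 \left(- \frac{5055}{14}\right) = - \frac{116265}{14}$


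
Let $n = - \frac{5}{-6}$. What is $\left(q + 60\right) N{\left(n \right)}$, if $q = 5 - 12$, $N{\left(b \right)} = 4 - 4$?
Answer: $0$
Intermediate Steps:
$n = \frac{5}{6}$ ($n = \left(-5\right) \left(- \frac{1}{6}\right) = \frac{5}{6} \approx 0.83333$)
$N{\left(b \right)} = 0$
$q = -7$ ($q = 5 - 12 = -7$)
$\left(q + 60\right) N{\left(n \right)} = \left(-7 + 60\right) 0 = 53 \cdot 0 = 0$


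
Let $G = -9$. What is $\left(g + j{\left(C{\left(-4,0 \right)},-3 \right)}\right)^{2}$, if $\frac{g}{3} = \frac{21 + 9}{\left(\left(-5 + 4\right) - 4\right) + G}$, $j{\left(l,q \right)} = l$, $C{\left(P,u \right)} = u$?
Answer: $\frac{2025}{49} \approx 41.327$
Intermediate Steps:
$g = - \frac{45}{7}$ ($g = 3 \frac{21 + 9}{\left(\left(-5 + 4\right) - 4\right) - 9} = 3 \frac{30}{\left(-1 - 4\right) - 9} = 3 \frac{30}{-5 - 9} = 3 \frac{30}{-14} = 3 \cdot 30 \left(- \frac{1}{14}\right) = 3 \left(- \frac{15}{7}\right) = - \frac{45}{7} \approx -6.4286$)
$\left(g + j{\left(C{\left(-4,0 \right)},-3 \right)}\right)^{2} = \left(- \frac{45}{7} + 0\right)^{2} = \left(- \frac{45}{7}\right)^{2} = \frac{2025}{49}$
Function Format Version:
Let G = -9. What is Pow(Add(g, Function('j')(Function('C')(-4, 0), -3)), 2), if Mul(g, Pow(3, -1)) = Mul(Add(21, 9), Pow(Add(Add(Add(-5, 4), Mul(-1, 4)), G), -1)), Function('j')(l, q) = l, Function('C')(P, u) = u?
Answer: Rational(2025, 49) ≈ 41.327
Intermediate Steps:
g = Rational(-45, 7) (g = Mul(3, Mul(Add(21, 9), Pow(Add(Add(Add(-5, 4), Mul(-1, 4)), -9), -1))) = Mul(3, Mul(30, Pow(Add(Add(-1, -4), -9), -1))) = Mul(3, Mul(30, Pow(Add(-5, -9), -1))) = Mul(3, Mul(30, Pow(-14, -1))) = Mul(3, Mul(30, Rational(-1, 14))) = Mul(3, Rational(-15, 7)) = Rational(-45, 7) ≈ -6.4286)
Pow(Add(g, Function('j')(Function('C')(-4, 0), -3)), 2) = Pow(Add(Rational(-45, 7), 0), 2) = Pow(Rational(-45, 7), 2) = Rational(2025, 49)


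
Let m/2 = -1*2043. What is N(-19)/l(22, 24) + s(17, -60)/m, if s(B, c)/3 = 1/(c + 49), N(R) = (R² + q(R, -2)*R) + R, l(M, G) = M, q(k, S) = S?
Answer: 258781/14982 ≈ 17.273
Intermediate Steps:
N(R) = R² - R (N(R) = (R² - 2*R) + R = R² - R)
s(B, c) = 3/(49 + c) (s(B, c) = 3/(c + 49) = 3/(49 + c))
m = -4086 (m = 2*(-1*2043) = 2*(-2043) = -4086)
N(-19)/l(22, 24) + s(17, -60)/m = -19*(-1 - 19)/22 + (3/(49 - 60))/(-4086) = -19*(-20)*(1/22) + (3/(-11))*(-1/4086) = 380*(1/22) + (3*(-1/11))*(-1/4086) = 190/11 - 3/11*(-1/4086) = 190/11 + 1/14982 = 258781/14982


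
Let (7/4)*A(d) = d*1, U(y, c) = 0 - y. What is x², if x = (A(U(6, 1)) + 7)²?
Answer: 390625/2401 ≈ 162.69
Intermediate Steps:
U(y, c) = -y
A(d) = 4*d/7 (A(d) = 4*(d*1)/7 = 4*d/7)
x = 625/49 (x = (4*(-1*6)/7 + 7)² = ((4/7)*(-6) + 7)² = (-24/7 + 7)² = (25/7)² = 625/49 ≈ 12.755)
x² = (625/49)² = 390625/2401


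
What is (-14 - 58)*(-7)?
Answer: 504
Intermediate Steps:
(-14 - 58)*(-7) = -72*(-7) = 504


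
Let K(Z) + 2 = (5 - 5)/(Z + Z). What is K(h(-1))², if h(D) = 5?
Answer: 4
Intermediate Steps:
K(Z) = -2 (K(Z) = -2 + (5 - 5)/(Z + Z) = -2 + 0/((2*Z)) = -2 + 0*(1/(2*Z)) = -2 + 0 = -2)
K(h(-1))² = (-2)² = 4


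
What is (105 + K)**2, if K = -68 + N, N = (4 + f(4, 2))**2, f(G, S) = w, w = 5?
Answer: 13924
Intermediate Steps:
f(G, S) = 5
N = 81 (N = (4 + 5)**2 = 9**2 = 81)
K = 13 (K = -68 + 81 = 13)
(105 + K)**2 = (105 + 13)**2 = 118**2 = 13924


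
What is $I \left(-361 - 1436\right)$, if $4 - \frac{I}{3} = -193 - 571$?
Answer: $-4140288$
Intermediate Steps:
$I = 2304$ ($I = 12 - 3 \left(-193 - 571\right) = 12 - -2292 = 12 + 2292 = 2304$)
$I \left(-361 - 1436\right) = 2304 \left(-361 - 1436\right) = 2304 \left(-1797\right) = -4140288$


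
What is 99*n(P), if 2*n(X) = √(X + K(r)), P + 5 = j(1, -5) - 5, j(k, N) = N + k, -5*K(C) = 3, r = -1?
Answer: 99*I*√365/10 ≈ 189.14*I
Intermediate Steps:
K(C) = -⅗ (K(C) = -⅕*3 = -⅗)
P = -14 (P = -5 + ((-5 + 1) - 5) = -5 + (-4 - 5) = -5 - 9 = -14)
n(X) = √(-⅗ + X)/2 (n(X) = √(X - ⅗)/2 = √(-⅗ + X)/2)
99*n(P) = 99*(√(-15 + 25*(-14))/10) = 99*(√(-15 - 350)/10) = 99*(√(-365)/10) = 99*((I*√365)/10) = 99*(I*√365/10) = 99*I*√365/10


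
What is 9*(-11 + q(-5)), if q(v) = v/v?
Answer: -90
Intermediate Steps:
q(v) = 1
9*(-11 + q(-5)) = 9*(-11 + 1) = 9*(-10) = -90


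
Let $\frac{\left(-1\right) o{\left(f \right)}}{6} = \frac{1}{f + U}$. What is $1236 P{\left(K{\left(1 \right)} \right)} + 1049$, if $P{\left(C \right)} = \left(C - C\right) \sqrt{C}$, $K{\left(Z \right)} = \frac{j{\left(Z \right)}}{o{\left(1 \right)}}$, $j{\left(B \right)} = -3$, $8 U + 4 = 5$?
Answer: $1049$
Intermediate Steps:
$U = \frac{1}{8}$ ($U = - \frac{1}{2} + \frac{1}{8} \cdot 5 = - \frac{1}{2} + \frac{5}{8} = \frac{1}{8} \approx 0.125$)
$o{\left(f \right)} = - \frac{6}{\frac{1}{8} + f}$ ($o{\left(f \right)} = - \frac{6}{f + \frac{1}{8}} = - \frac{6}{\frac{1}{8} + f}$)
$K{\left(Z \right)} = \frac{9}{16}$ ($K{\left(Z \right)} = - \frac{3}{\left(-48\right) \frac{1}{1 + 8 \cdot 1}} = - \frac{3}{\left(-48\right) \frac{1}{1 + 8}} = - \frac{3}{\left(-48\right) \frac{1}{9}} = - \frac{3}{- \frac{16}{3}} = \left(-3\right) \left(- \frac{3}{16}\right) = \frac{9}{16}$)
$P{\left(C \right)} = 0$ ($P{\left(C \right)} = 0 \sqrt{C} = 0$)
$1236 P{\left(K{\left(1 \right)} \right)} + 1049 = 1236 \cdot 0 + 1049 = 0 + 1049 = 1049$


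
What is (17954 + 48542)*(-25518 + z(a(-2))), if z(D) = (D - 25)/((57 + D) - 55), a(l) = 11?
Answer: -22059915008/13 ≈ -1.6969e+9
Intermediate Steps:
z(D) = (-25 + D)/(2 + D)
(17954 + 48542)*(-25518 + z(a(-2))) = (17954 + 48542)*(-25518 + (-25 + 11)/(2 + 11)) = 66496*(-25518 - 14/13) = 66496*(-331748/13) = -22059915008/13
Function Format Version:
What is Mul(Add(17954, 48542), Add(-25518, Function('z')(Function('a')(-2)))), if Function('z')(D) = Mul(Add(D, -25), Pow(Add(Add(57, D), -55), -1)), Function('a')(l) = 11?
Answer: Rational(-22059915008, 13) ≈ -1.6969e+9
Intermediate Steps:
Function('z')(D) = Mul(Pow(Add(2, D), -1), Add(-25, D)) (Function('z')(D) = Mul(Add(-25, D), Pow(Add(2, D), -1)) = Mul(Pow(Add(2, D), -1), Add(-25, D)))
Mul(Add(17954, 48542), Add(-25518, Function('z')(Function('a')(-2)))) = Mul(Add(17954, 48542), Add(-25518, Mul(Pow(Add(2, 11), -1), Add(-25, 11)))) = Mul(66496, Add(-25518, Mul(Pow(13, -1), -14))) = Mul(66496, Add(-25518, Mul(Rational(1, 13), -14))) = Mul(66496, Add(-25518, Rational(-14, 13))) = Mul(66496, Rational(-331748, 13)) = Rational(-22059915008, 13)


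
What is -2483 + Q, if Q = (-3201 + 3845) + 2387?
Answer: 548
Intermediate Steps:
Q = 3031 (Q = 644 + 2387 = 3031)
-2483 + Q = -2483 + 3031 = 548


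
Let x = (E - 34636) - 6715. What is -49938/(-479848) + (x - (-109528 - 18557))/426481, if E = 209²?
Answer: 41938492549/102323027444 ≈ 0.40986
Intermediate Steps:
E = 43681
x = 2330 (x = (43681 - 34636) - 6715 = 9045 - 6715 = 2330)
-49938/(-479848) + (x - (-109528 - 18557))/426481 = -49938/(-479848) + (2330 - (-109528 - 18557))/426481 = -49938*(-1/479848) + (2330 - 1*(-128085))*(1/426481) = 24969/239924 + (2330 + 128085)*(1/426481) = 24969/239924 + 130415*(1/426481) = 24969/239924 + 130415/426481 = 41938492549/102323027444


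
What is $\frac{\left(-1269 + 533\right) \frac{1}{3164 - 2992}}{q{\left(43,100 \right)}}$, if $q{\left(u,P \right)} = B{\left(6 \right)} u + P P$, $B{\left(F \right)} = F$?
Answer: $- \frac{4}{9589} \approx -0.00041714$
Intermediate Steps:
$q{\left(u,P \right)} = P^{2} + 6 u$ ($q{\left(u,P \right)} = 6 u + P P = 6 u + P^{2} = P^{2} + 6 u$)
$\frac{\left(-1269 + 533\right) \frac{1}{3164 - 2992}}{q{\left(43,100 \right)}} = \frac{\left(-1269 + 533\right) \frac{1}{3164 - 2992}}{100^{2} + 6 \cdot 43} = \frac{\left(-736\right) \frac{1}{3164 - 2992}}{10000 + 258} = \frac{\left(-736\right) \frac{1}{3164 - 2992}}{10258} = - \frac{736}{172} \cdot \frac{1}{10258} = \left(-736\right) \frac{1}{172} \cdot \frac{1}{10258} = \left(- \frac{184}{43}\right) \frac{1}{10258} = - \frac{4}{9589}$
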